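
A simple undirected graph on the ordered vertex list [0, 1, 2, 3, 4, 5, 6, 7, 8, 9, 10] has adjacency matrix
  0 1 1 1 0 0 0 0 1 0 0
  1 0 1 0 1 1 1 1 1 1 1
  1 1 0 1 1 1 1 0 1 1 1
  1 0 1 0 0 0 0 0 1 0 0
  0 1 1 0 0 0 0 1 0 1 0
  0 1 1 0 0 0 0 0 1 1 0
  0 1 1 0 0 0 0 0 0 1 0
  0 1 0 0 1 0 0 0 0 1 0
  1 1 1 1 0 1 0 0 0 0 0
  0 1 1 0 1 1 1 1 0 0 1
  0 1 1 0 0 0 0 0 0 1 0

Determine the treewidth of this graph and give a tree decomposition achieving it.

Treewidth 3.
One optimal decomposition is:
Bags: B1 = {0, 1, 2, 8}  B2 = {0, 2, 3, 8}  B3 = {1, 2, 5, 8}  B4 = {1, 2, 5, 9}  B5 = {1, 2, 4, 9}  B6 = {1, 2, 6, 9}  B7 = {1, 2, 9, 10}  B8 = {1, 4, 7, 9}
Tree: B1–B2, B1–B3, B3–B4, B4–B5, B5–B6, B5–B7, B5–B8

The largest bag has 4 vertices, giving width 3; this decomposition certifies tw(G) ≤ 3. For the lower bound, the 4 vertices {0, 1, 2, 8} are pairwise adjacent, and any tree decomposition puts a clique entirely inside one bag — forcing width ≥ 3. Hence tw(G) = 3 exactly.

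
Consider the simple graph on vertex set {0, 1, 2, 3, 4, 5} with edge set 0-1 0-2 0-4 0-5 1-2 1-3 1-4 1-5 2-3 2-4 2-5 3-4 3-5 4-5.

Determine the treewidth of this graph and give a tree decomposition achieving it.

Treewidth 4.
Bags: B1 = {1, 2, 3, 4, 5}  B2 = {0, 1, 2, 4, 5}
Tree: B1–B2

Every bag has size at most 5, so the width is 5 − 1 = 4 and tw(G) ≤ 4. Conversely, {0, 1, 2, 4, 5} is a clique of size 5, and the vertices of any clique must share a bag in every tree decomposition; so some bag has ≥ 5 vertices and tw(G) ≥ 4. Combining the bounds, tw(G) = 4.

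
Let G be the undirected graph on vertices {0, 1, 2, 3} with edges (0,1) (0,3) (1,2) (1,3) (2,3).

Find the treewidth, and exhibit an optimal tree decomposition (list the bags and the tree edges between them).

The largest bag has 3 vertices, giving width 2; this decomposition certifies tw(G) ≤ 2. For the lower bound, the 3 vertices {0, 1, 3} are pairwise adjacent, and any tree decomposition puts a clique entirely inside one bag — forcing width ≥ 2. Combining the bounds, tw(G) = 2.

Treewidth 2.
One such decomposition:
Bags: B1 = {1, 2, 3}  B2 = {0, 1, 3}
Tree: B1–B2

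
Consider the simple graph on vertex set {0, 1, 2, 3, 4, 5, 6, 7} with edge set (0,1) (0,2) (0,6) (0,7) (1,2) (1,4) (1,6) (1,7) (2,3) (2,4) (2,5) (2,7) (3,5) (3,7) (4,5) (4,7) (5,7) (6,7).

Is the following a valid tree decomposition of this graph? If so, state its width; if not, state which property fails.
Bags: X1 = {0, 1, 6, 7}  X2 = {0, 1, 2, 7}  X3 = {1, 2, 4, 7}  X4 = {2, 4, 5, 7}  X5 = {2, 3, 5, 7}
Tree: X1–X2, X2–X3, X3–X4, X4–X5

Checking the three conditions: (i) the bags cover all of {0, 1, 2, 3, 4, 5, 6, 7}; (ii) for each edge, some bag contains both endpoints; (iii) the bags containing any fixed vertex form a subtree. All hold, so the decomposition is valid with width 4 − 1 = 3.

Yes; width 3.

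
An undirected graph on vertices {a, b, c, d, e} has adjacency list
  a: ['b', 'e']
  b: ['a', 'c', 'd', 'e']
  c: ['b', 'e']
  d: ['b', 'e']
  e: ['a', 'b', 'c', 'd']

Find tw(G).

2

A width-2 tree decomposition is:
Bags: B1 = {b, d, e}  B2 = {b, c, e}  B3 = {a, b, e}
Tree: B1–B2, B1–B3
Each bag holds 3 vertices, so the decomposition has width 2, which upper-bounds the treewidth. Conversely, {b, d, e} is a clique of size 3, and the vertices of any clique must share a bag in every tree decomposition; so some bag has ≥ 3 vertices and tw(G) ≥ 2. Therefore the treewidth is 2.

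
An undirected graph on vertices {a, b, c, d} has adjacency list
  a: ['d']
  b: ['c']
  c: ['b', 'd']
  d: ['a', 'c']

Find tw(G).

A width-1 tree decomposition is:
Bags: B1 = {b, c}  B2 = {c, d}  B3 = {a, d}
Tree: B1–B2, B2–B3
The largest bag has 2 vertices, giving width 1; this decomposition certifies tw(G) ≤ 1. Since G has at least one edge (e.g. b–c), it is not an edgeless graph, so tw(G) ≥ 1. Hence tw(G) = 1 exactly.

1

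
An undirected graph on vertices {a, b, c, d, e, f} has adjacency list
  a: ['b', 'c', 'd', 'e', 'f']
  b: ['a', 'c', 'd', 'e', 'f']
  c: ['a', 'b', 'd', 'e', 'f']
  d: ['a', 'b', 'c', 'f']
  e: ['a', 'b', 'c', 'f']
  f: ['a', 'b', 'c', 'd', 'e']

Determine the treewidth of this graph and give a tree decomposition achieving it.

Treewidth 4.
One such decomposition:
Bags: B1 = {a, b, c, e, f}  B2 = {a, b, c, d, f}
Tree: B1–B2

The largest bag has 5 vertices, giving width 4; this decomposition certifies tw(G) ≤ 4. For the lower bound, the 5 vertices {a, b, c, d, f} are pairwise adjacent, and any tree decomposition puts a clique entirely inside one bag — forcing width ≥ 4. Hence tw(G) = 4 exactly.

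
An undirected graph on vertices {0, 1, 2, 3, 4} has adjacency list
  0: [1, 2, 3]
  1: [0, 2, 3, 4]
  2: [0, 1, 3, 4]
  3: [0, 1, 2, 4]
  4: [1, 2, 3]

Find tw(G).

A width-3 tree decomposition is:
Bags: B1 = {1, 2, 3, 4}  B2 = {0, 1, 2, 3}
Tree: B1–B2
Each bag holds 4 vertices, so the decomposition has width 3, which upper-bounds the treewidth. For the lower bound, the 4 vertices {0, 1, 2, 3} are pairwise adjacent, and any tree decomposition puts a clique entirely inside one bag — forcing width ≥ 3. Hence tw(G) = 3 exactly.

3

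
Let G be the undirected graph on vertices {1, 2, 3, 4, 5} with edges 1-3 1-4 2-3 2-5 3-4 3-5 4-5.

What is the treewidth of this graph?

2

A width-2 tree decomposition is:
Bags: B1 = {3, 4, 5}  B2 = {2, 3, 5}  B3 = {1, 3, 4}
Tree: B1–B2, B1–B3
Each bag holds 3 vertices, so the decomposition has width 2, which upper-bounds the treewidth. On the other hand G contains the 3-clique {2, 3, 5}. A clique must lie in a single bag of any decomposition, so no decomposition can have width below 2. Therefore the treewidth is 2.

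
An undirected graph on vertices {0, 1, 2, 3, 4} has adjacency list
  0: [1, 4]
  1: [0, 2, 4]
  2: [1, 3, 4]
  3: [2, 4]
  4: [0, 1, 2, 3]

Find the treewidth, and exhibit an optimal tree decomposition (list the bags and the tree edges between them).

Every bag has size at most 3, so the width is 3 − 1 = 2 and tw(G) ≤ 2. On the other hand G contains the 3-clique {0, 1, 4}. A clique must lie in a single bag of any decomposition, so no decomposition can have width below 2. Hence tw(G) = 2 exactly.

Treewidth 2.
Bags: B1 = {1, 2, 4}  B2 = {0, 1, 4}  B3 = {2, 3, 4}
Tree: B1–B2, B1–B3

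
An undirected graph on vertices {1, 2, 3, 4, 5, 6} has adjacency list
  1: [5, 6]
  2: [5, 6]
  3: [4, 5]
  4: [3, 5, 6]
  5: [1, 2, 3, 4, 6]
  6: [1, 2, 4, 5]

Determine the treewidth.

2

A width-2 tree decomposition is:
Bags: B1 = {3, 4, 5}  B2 = {4, 5, 6}  B3 = {2, 5, 6}  B4 = {1, 5, 6}
Tree: B1–B2, B2–B3, B2–B4
The largest bag has 3 vertices, giving width 2; this decomposition certifies tw(G) ≤ 2. For the lower bound, the 3 vertices {3, 4, 5} are pairwise adjacent, and any tree decomposition puts a clique entirely inside one bag — forcing width ≥ 2. Therefore the treewidth is 2.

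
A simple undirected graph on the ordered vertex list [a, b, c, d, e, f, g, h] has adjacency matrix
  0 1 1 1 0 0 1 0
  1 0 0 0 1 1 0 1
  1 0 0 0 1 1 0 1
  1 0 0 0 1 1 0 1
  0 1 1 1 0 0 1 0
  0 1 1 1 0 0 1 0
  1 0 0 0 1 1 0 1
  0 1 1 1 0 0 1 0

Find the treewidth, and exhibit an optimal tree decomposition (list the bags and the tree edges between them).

Each bag holds 5 vertices, so the decomposition has width 4, which upper-bounds the treewidth. For the lower bound: the 5 vertex sets {g,h}, {b,f}, {d,e}, {a}, {c} are disjoint, each induces a connected subgraph, and every pair is joined by at least one edge of G. Contracting each set to a single vertex therefore yields K_{5} as a minor, and since treewidth is minor-monotone, tw(G) ≥ tw(K_{5}) = 4. Therefore the treewidth is 4.

Treewidth 4.
Bags: B1 = {a, e, f, g, h}  B2 = {a, b, e, f, h}  B3 = {a, d, e, f, h}  B4 = {a, c, e, f, h}
Tree: B1–B2, B2–B3, B3–B4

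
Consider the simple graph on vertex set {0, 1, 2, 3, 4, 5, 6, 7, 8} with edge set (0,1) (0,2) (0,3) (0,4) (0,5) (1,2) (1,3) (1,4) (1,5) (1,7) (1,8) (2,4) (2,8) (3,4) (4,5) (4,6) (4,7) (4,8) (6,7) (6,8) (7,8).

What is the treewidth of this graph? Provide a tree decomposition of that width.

The largest bag has 4 vertices, giving width 3; this decomposition certifies tw(G) ≤ 3. On the other hand G contains the 4-clique {0, 1, 2, 4}. A clique must lie in a single bag of any decomposition, so no decomposition can have width below 3. Hence tw(G) = 3 exactly.

Treewidth 3.
One optimal decomposition is:
Bags: B1 = {1, 2, 4, 8}  B2 = {1, 4, 7, 8}  B3 = {0, 1, 2, 4}  B4 = {4, 6, 7, 8}  B5 = {0, 1, 4, 5}  B6 = {0, 1, 3, 4}
Tree: B1–B2, B1–B3, B2–B4, B3–B5, B3–B6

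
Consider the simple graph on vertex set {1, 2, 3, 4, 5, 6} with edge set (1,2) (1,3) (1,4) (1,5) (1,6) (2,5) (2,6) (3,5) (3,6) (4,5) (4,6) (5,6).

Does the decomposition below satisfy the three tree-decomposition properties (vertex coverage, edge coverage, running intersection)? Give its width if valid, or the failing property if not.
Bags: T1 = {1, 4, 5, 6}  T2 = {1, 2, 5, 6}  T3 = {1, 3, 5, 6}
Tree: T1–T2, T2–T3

Every vertex of G appears in some bag (union = {1, 2, 3, 4, 5, 6}); every edge is covered by a bag; and for each vertex v the set of bags containing v is connected in the bag tree. The decomposition is therefore valid. The largest bag has 4 vertices, so the width is 3.

Yes; width 3.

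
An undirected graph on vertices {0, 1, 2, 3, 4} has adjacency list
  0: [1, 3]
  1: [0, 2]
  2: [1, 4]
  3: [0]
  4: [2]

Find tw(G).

A width-1 tree decomposition is:
Bags: B1 = {2, 4}  B2 = {1, 2}  B3 = {0, 1}  B4 = {0, 3}
Tree: B1–B2, B2–B3, B3–B4
Each bag holds 2 vertices, so the decomposition has width 1, which upper-bounds the treewidth. Any graph with an edge has treewidth ≥ 1, and G has the edge 4–2. Combining the bounds, tw(G) = 1.

1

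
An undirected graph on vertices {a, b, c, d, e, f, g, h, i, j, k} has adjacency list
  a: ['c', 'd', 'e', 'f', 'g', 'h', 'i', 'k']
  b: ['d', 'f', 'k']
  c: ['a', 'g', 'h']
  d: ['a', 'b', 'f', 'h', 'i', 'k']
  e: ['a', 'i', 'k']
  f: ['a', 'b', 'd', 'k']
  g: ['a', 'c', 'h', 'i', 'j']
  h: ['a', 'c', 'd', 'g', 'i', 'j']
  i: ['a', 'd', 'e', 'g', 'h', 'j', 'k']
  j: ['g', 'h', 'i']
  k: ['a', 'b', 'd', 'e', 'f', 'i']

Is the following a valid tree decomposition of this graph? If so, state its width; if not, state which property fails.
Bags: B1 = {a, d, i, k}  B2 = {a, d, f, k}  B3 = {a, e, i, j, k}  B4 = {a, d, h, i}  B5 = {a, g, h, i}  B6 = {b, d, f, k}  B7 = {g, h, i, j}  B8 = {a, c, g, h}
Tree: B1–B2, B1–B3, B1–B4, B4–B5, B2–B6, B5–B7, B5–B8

A tree decomposition must satisfy three properties: every vertex lies in some bag; for every edge, both endpoints lie together in some bag; and for every vertex, the bags containing it form a connected subtree. Here bags containing vertex j are not connected in the tree, so the decomposition is invalid.

No — bags containing vertex j are not connected in the tree.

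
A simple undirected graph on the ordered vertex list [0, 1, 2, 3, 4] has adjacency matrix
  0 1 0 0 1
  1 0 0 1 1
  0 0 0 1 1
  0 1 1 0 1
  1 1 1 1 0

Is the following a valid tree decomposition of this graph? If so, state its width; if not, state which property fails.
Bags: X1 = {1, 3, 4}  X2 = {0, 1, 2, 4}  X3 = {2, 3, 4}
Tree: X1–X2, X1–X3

A tree decomposition must satisfy three properties: every vertex lies in some bag; for every edge, both endpoints lie together in some bag; and for every vertex, the bags containing it form a connected subtree. Here bags containing vertex 2 are not connected in the tree, so the decomposition is invalid.

No — bags containing vertex 2 are not connected in the tree.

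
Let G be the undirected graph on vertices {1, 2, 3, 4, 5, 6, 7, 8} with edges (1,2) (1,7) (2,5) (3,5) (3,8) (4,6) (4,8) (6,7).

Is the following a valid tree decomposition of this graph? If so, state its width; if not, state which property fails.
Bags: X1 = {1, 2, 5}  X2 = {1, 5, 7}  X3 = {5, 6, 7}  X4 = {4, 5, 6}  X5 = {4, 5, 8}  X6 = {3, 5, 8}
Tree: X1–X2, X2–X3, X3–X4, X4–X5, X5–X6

Yes; width 2.

Every vertex of G appears in some bag (union = {1, 2, 3, 4, 5, 6, 7, 8}); every edge is covered by a bag; and for each vertex v the set of bags containing v is connected in the bag tree. The decomposition is therefore valid. The largest bag has 3 vertices, so the width is 2.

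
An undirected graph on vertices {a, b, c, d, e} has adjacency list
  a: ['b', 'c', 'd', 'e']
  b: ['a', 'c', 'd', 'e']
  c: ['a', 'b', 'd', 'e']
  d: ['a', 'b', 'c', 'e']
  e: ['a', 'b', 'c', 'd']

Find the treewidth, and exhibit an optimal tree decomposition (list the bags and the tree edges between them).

Treewidth 4.
Bags: B1 = {a, b, c, d, e}
Tree: (single bag)

A single bag containing all 5 vertices is trivially a valid decomposition of width 4. On the other hand G contains the 5-clique {a, b, c, d, e}. A clique must lie in a single bag of any decomposition, so no decomposition can have width below 4. Therefore the treewidth is 4.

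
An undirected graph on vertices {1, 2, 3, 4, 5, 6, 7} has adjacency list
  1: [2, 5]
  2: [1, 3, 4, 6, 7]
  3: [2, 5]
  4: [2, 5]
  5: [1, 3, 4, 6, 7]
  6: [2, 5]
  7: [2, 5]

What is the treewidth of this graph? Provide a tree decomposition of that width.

The largest bag has 3 vertices, giving width 2; this decomposition certifies tw(G) ≤ 2. For the lower bound, G contains the cycle 5–4–2–1–5, so G is not a forest; only forests have treewidth ≤ 1, hence tw(G) ≥ 2. Hence tw(G) = 2 exactly.

Treewidth 2.
One such decomposition:
Bags: B1 = {2, 4, 5}  B2 = {1, 2, 5}  B3 = {2, 5, 7}  B4 = {2, 3, 5}  B5 = {2, 5, 6}
Tree: B1–B2, B2–B3, B3–B4, B4–B5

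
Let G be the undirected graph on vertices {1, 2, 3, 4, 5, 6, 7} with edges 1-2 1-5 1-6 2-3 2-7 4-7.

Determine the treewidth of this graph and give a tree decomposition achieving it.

Each bag holds 2 vertices, so the decomposition has width 1, which upper-bounds the treewidth. Any graph with an edge has treewidth ≥ 1, and G has the edge 3–2. Hence tw(G) = 1 exactly.

Treewidth 1.
One optimal decomposition is:
Bags: B1 = {2, 3}  B2 = {1, 2}  B3 = {1, 6}  B4 = {2, 7}  B5 = {1, 5}  B6 = {4, 7}
Tree: B1–B2, B2–B3, B2–B4, B2–B5, B4–B6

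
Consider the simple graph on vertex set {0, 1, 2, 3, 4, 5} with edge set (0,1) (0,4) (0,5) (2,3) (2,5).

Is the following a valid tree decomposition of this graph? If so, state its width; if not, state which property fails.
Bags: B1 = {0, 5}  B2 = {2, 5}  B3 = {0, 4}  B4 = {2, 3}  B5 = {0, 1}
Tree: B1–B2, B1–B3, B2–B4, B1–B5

Every vertex of G appears in some bag (union = {0, 1, 2, 3, 4, 5}); every edge is covered by a bag; and for each vertex v the set of bags containing v is connected in the bag tree. The decomposition is therefore valid. The largest bag has 2 vertices, so the width is 1.

Yes; width 1.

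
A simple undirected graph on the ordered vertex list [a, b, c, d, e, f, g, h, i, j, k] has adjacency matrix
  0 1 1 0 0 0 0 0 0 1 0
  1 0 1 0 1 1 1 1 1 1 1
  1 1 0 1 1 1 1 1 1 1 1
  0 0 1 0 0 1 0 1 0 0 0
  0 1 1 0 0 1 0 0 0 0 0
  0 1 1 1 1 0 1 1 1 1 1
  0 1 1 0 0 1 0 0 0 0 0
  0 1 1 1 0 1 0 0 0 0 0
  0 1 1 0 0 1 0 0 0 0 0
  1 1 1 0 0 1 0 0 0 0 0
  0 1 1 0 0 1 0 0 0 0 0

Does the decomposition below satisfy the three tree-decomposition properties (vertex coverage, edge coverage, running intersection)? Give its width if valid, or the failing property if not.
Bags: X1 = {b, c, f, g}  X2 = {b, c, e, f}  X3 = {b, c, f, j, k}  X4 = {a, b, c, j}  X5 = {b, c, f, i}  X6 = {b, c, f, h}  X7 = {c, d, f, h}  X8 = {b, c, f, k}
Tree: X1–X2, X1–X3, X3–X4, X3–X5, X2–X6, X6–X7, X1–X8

No — bags containing vertex k are not connected in the tree.

A tree decomposition must satisfy three properties: every vertex lies in some bag; for every edge, both endpoints lie together in some bag; and for every vertex, the bags containing it form a connected subtree. Here bags containing vertex k are not connected in the tree, so the decomposition is invalid.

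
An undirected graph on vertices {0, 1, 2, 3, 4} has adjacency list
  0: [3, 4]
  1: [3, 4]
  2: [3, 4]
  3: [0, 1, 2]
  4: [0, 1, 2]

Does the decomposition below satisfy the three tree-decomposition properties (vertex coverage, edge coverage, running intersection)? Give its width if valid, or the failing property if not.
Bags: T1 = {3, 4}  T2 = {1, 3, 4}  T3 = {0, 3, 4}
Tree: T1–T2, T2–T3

A tree decomposition must satisfy three properties: every vertex lies in some bag; for every edge, both endpoints lie together in some bag; and for every vertex, the bags containing it form a connected subtree. Here vertex 2 appears in no bag, so the decomposition is invalid.

No — vertex 2 appears in no bag.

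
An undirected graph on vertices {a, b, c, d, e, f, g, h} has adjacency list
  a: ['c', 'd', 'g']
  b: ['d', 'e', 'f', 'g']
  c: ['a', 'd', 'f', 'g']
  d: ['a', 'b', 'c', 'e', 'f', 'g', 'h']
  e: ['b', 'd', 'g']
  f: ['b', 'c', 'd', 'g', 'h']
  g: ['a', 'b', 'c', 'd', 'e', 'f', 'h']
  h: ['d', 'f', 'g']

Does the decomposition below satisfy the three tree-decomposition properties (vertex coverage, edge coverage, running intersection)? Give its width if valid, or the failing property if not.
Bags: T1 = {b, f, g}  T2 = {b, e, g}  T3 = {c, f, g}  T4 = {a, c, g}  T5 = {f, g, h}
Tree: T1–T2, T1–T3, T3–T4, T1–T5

A tree decomposition must satisfy three properties: every vertex lies in some bag; for every edge, both endpoints lie together in some bag; and for every vertex, the bags containing it form a connected subtree. Here vertex d appears in no bag, so the decomposition is invalid.

No — vertex d appears in no bag.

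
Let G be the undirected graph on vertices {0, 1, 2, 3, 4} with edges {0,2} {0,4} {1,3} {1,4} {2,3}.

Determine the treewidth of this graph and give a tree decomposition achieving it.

Treewidth 2.
One such decomposition:
Bags: B1 = {0, 2, 4}  B2 = {2, 3, 4}  B3 = {1, 3, 4}
Tree: B1–B2, B2–B3

Each bag holds 3 vertices, so the decomposition has width 2, which upper-bounds the treewidth. For the lower bound, G contains the cycle 4–0–2–3–1–4, so G is not a forest; only forests have treewidth ≤ 1, hence tw(G) ≥ 2. The upper and lower bounds meet at 2, so that is the treewidth.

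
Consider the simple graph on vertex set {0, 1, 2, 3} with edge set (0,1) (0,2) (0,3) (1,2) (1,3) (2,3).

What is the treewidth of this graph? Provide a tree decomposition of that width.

Treewidth 3.
One optimal decomposition is:
Bags: B1 = {0, 1, 2, 3}
Tree: (single bag)

With just one bag of size 4, the width is 4 − 1 = 3, so tw(G) ≤ 3. Conversely, {0, 1, 2, 3} is a clique of size 4, and the vertices of any clique must share a bag in every tree decomposition; so some bag has ≥ 4 vertices and tw(G) ≥ 3. Therefore the treewidth is 3.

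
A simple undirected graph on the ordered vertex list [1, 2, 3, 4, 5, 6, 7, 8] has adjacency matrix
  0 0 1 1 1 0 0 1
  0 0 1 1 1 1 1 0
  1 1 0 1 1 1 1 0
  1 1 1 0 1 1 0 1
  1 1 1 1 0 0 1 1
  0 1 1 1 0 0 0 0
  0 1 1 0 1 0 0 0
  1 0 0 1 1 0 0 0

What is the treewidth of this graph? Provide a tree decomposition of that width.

Every bag has size at most 4, so the width is 4 − 1 = 3 and tw(G) ≤ 3. For the lower bound, the 4 vertices {1, 4, 5, 8} are pairwise adjacent, and any tree decomposition puts a clique entirely inside one bag — forcing width ≥ 3. Therefore the treewidth is 3.

Treewidth 3.
Bags: B1 = {1, 3, 4, 5}  B2 = {2, 3, 4, 5}  B3 = {2, 3, 4, 6}  B4 = {1, 4, 5, 8}  B5 = {2, 3, 5, 7}
Tree: B1–B2, B2–B3, B1–B4, B2–B5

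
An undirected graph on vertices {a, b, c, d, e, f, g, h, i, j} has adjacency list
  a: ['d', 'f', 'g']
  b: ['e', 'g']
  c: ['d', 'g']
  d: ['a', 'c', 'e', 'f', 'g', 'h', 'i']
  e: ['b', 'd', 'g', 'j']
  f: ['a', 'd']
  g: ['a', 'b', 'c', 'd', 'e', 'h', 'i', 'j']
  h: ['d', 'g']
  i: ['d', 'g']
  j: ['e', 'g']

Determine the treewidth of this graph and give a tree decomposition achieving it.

Every bag has size at most 3, so the width is 3 − 1 = 2 and tw(G) ≤ 2. For the lower bound, the 3 vertices {d, g, h} are pairwise adjacent, and any tree decomposition puts a clique entirely inside one bag — forcing width ≥ 2. Hence tw(G) = 2 exactly.

Treewidth 2.
One optimal decomposition is:
Bags: B1 = {b, e, g}  B2 = {e, g, j}  B3 = {d, e, g}  B4 = {c, d, g}  B5 = {d, g, h}  B6 = {d, g, i}  B7 = {a, d, g}  B8 = {a, d, f}
Tree: B1–B2, B2–B3, B3–B4, B4–B5, B3–B6, B6–B7, B7–B8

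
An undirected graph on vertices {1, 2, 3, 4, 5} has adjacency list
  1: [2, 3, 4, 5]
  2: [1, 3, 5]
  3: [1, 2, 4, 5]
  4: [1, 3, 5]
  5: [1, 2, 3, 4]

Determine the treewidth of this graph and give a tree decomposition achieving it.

Every bag has size at most 4, so the width is 4 − 1 = 3 and tw(G) ≤ 3. On the other hand G contains the 4-clique {1, 2, 3, 5}. A clique must lie in a single bag of any decomposition, so no decomposition can have width below 3. Combining the bounds, tw(G) = 3.

Treewidth 3.
Bags: B1 = {1, 3, 4, 5}  B2 = {1, 2, 3, 5}
Tree: B1–B2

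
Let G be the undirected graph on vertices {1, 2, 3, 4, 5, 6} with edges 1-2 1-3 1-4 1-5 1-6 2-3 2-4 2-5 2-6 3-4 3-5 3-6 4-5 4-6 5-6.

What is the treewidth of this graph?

5

A width-5 tree decomposition is:
Bags: B1 = {1, 2, 3, 4, 5, 6}
Tree: (single bag)
A single bag containing all 6 vertices is trivially a valid decomposition of width 5. For the lower bound, the 6 vertices {1, 2, 3, 4, 5, 6} are pairwise adjacent, and any tree decomposition puts a clique entirely inside one bag — forcing width ≥ 5. The upper and lower bounds meet at 5, so that is the treewidth.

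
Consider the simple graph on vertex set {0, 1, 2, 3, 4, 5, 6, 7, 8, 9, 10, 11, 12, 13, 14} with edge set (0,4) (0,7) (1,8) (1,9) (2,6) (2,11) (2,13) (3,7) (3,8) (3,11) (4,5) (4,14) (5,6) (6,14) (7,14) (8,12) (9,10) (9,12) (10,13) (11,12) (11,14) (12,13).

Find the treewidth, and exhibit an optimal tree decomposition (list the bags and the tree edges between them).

Each bag holds 4 vertices, so the decomposition has width 3, which upper-bounds the treewidth. For the lower bound: the 4 vertex sets {1,9,10}, {13}, {12}, {2,3,8,11} are disjoint, each induces a connected subgraph, and every pair is joined by at least one edge of G. Contracting each set to a single vertex therefore yields K_{4} as a minor, and since treewidth is minor-monotone, tw(G) ≥ tw(K_{4}) = 3. The upper and lower bounds meet at 3, so that is the treewidth.

Treewidth 3.
One such decomposition:
Bags: B1 = {1, 9, 10, 13}  B2 = {1, 9, 12, 13}  B3 = {1, 8, 12, 13}  B4 = {2, 8, 12, 13}  B5 = {2, 8, 11, 12}  B6 = {2, 3, 8, 11}  B7 = {2, 3, 6, 11}  B8 = {3, 6, 11, 14}  B9 = {3, 6, 7, 14}  B10 = {5, 6, 7, 14}  B11 = {4, 5, 7, 14}  B12 = {0, 4, 5, 7}
Tree: B1–B2, B2–B3, B3–B4, B4–B5, B5–B6, B6–B7, B7–B8, B8–B9, B9–B10, B10–B11, B11–B12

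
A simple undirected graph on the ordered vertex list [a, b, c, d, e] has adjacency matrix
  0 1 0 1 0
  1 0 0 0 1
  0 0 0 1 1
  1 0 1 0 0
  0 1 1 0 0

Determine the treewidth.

2

A width-2 tree decomposition is:
Bags: B1 = {a, c, d}  B2 = {a, b, c}  B3 = {b, c, e}
Tree: B1–B2, B2–B3
Each bag holds 3 vertices, so the decomposition has width 2, which upper-bounds the treewidth. For the lower bound, G contains the cycle c–d–a–b–e–c, so G is not a forest; only forests have treewidth ≤ 1, hence tw(G) ≥ 2. Hence tw(G) = 2 exactly.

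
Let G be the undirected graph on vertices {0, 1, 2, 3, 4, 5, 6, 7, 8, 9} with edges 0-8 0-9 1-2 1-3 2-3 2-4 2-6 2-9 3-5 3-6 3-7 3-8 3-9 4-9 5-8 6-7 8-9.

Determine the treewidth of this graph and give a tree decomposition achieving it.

Treewidth 2.
One such decomposition:
Bags: B1 = {2, 3, 9}  B2 = {2, 4, 9}  B3 = {3, 8, 9}  B4 = {2, 3, 6}  B5 = {1, 2, 3}  B6 = {0, 8, 9}  B7 = {3, 5, 8}  B8 = {3, 6, 7}
Tree: B1–B2, B1–B3, B1–B4, B4–B5, B3–B6, B3–B7, B4–B8

Every bag has size at most 3, so the width is 3 − 1 = 2 and tw(G) ≤ 2. On the other hand G contains the 3-clique {0, 8, 9}. A clique must lie in a single bag of any decomposition, so no decomposition can have width below 2. The upper and lower bounds meet at 2, so that is the treewidth.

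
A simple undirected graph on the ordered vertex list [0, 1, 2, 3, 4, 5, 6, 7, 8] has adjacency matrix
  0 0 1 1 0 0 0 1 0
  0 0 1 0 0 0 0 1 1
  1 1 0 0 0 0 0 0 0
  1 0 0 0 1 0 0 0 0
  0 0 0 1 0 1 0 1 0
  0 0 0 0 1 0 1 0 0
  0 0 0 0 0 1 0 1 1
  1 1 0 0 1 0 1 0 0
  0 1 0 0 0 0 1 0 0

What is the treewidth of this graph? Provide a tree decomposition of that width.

Each bag holds 4 vertices, so the decomposition has width 3, which upper-bounds the treewidth. For the lower bound: the 4 vertex sets {5,6,8}, {1}, {7}, {0,2,3,4} are disjoint, each induces a connected subgraph, and every pair is joined by at least one edge of G. Contracting each set to a single vertex therefore yields K_{4} as a minor, and since treewidth is minor-monotone, tw(G) ≥ tw(K_{4}) = 3. Hence tw(G) = 3 exactly.

Treewidth 3.
One optimal decomposition is:
Bags: B1 = {1, 5, 6, 8}  B2 = {1, 5, 6, 7}  B3 = {1, 4, 5, 7}  B4 = {1, 2, 4, 7}  B5 = {0, 2, 4, 7}  B6 = {0, 2, 3, 4}
Tree: B1–B2, B2–B3, B3–B4, B4–B5, B5–B6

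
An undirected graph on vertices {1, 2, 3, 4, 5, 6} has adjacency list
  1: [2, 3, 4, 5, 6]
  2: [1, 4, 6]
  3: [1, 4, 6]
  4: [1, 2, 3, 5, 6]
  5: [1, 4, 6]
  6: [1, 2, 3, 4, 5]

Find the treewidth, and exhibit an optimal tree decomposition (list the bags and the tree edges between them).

Every bag has size at most 4, so the width is 4 − 1 = 3 and tw(G) ≤ 3. Conversely, {1, 2, 4, 6} is a clique of size 4, and the vertices of any clique must share a bag in every tree decomposition; so some bag has ≥ 4 vertices and tw(G) ≥ 3. Hence tw(G) = 3 exactly.

Treewidth 3.
One such decomposition:
Bags: B1 = {1, 4, 5, 6}  B2 = {1, 2, 4, 6}  B3 = {1, 3, 4, 6}
Tree: B1–B2, B2–B3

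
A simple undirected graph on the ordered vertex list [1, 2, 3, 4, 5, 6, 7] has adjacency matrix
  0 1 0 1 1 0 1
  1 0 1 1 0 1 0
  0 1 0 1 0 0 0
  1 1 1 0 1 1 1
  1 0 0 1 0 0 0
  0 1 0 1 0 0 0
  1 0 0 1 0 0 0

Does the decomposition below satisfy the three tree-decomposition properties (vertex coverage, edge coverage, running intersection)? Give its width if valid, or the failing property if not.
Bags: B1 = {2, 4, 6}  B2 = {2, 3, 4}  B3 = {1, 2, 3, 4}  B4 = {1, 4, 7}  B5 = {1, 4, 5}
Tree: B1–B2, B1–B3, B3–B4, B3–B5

A tree decomposition must satisfy three properties: every vertex lies in some bag; for every edge, both endpoints lie together in some bag; and for every vertex, the bags containing it form a connected subtree. Here bags containing vertex 3 are not connected in the tree, so the decomposition is invalid.

No — bags containing vertex 3 are not connected in the tree.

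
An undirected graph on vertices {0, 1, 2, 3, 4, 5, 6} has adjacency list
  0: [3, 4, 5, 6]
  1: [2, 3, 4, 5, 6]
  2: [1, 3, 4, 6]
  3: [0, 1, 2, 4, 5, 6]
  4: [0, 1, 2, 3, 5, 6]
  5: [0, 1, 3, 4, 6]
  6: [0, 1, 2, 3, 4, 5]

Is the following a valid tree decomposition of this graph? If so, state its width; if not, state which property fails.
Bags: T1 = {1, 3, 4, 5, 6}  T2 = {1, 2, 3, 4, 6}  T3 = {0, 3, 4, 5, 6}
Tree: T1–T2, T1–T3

Vertex coverage: the bags together contain {0, 1, 2, 3, 4, 5, 6}, the full vertex set. Edge coverage: each edge of G has both endpoints in at least one bag. Running intersection: for every vertex, the bags containing it form a connected subtree. All three properties hold, so this is a valid tree decomposition of width max|bag| − 1 = 4, and hence tw(G) ≤ 4.

Yes; width 4.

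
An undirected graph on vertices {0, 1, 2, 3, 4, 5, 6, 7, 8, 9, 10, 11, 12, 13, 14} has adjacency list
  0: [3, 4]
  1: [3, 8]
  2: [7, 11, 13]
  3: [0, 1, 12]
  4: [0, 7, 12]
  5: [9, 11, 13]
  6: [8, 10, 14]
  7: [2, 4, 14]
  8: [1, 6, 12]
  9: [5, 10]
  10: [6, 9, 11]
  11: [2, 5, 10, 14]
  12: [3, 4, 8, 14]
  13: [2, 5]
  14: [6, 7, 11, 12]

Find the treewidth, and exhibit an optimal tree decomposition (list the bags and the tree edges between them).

Every bag has size at most 4, so the width is 4 − 1 = 3 and tw(G) ≤ 3. For the lower bound: the 4 vertex sets {0,1,3}, {4}, {12}, {6,7,8,14} are disjoint, each induces a connected subgraph, and every pair is joined by at least one edge of G. Contracting each set to a single vertex therefore yields K_{4} as a minor, and since treewidth is minor-monotone, tw(G) ≥ tw(K_{4}) = 3. Hence tw(G) = 3 exactly.

Treewidth 3.
One optimal decomposition is:
Bags: B1 = {0, 1, 3, 4}  B2 = {1, 3, 4, 12}  B3 = {1, 4, 8, 12}  B4 = {4, 7, 8, 12}  B5 = {7, 8, 12, 14}  B6 = {6, 7, 8, 14}  B7 = {2, 6, 7, 14}  B8 = {2, 6, 11, 14}  B9 = {2, 6, 10, 11}  B10 = {2, 10, 11, 13}  B11 = {5, 10, 11, 13}  B12 = {5, 9, 10, 13}
Tree: B1–B2, B2–B3, B3–B4, B4–B5, B5–B6, B6–B7, B7–B8, B8–B9, B9–B10, B10–B11, B11–B12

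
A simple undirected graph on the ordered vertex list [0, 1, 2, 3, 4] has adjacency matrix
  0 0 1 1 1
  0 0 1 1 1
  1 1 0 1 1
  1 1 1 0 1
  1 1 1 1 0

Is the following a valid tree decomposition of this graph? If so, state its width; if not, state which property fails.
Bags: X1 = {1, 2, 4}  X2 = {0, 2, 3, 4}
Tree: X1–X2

A tree decomposition must satisfy three properties: every vertex lies in some bag; for every edge, both endpoints lie together in some bag; and for every vertex, the bags containing it form a connected subtree. Here edge (3,1) lies in no bag, so the decomposition is invalid.

No — edge (3,1) lies in no bag.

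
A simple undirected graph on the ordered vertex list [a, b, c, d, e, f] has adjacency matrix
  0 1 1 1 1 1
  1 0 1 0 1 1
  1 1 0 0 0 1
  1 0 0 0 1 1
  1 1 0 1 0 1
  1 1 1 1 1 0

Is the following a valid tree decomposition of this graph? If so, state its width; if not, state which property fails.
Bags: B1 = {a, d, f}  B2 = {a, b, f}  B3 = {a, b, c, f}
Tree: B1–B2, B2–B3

A tree decomposition must satisfy three properties: every vertex lies in some bag; for every edge, both endpoints lie together in some bag; and for every vertex, the bags containing it form a connected subtree. Here vertex e appears in no bag, so the decomposition is invalid.

No — vertex e appears in no bag.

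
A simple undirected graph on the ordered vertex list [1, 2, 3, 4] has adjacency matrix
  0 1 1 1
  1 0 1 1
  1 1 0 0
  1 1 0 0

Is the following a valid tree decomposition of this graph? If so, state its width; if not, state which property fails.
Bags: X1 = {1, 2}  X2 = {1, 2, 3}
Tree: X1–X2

No — vertex 4 appears in no bag.

A tree decomposition must satisfy three properties: every vertex lies in some bag; for every edge, both endpoints lie together in some bag; and for every vertex, the bags containing it form a connected subtree. Here vertex 4 appears in no bag, so the decomposition is invalid.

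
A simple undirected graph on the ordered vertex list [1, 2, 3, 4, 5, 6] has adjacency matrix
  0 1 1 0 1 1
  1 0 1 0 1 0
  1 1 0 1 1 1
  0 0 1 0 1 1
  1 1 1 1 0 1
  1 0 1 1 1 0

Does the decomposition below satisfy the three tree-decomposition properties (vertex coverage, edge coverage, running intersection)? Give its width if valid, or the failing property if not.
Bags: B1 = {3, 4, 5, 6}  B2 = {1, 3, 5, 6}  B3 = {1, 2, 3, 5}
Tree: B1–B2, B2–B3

Every vertex of G appears in some bag (union = {1, 2, 3, 4, 5, 6}); every edge is covered by a bag; and for each vertex v the set of bags containing v is connected in the bag tree. The decomposition is therefore valid. The largest bag has 4 vertices, so the width is 3.

Yes; width 3.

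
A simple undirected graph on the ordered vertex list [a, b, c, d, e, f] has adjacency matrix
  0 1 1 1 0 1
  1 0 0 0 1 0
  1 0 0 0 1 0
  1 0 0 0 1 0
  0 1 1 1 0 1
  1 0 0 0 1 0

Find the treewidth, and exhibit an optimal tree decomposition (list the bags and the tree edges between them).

Treewidth 2.
One such decomposition:
Bags: B1 = {a, e, f}  B2 = {a, d, e}  B3 = {a, c, e}  B4 = {a, b, e}
Tree: B1–B2, B2–B3, B3–B4

Every bag has size at most 3, so the width is 3 − 1 = 2 and tw(G) ≤ 2. Since f–e–d–a–f is a cycle in G, G is not acyclic. Forests are exactly the graphs of treewidth ≤ 1, so tw(G) ≥ 2. Therefore the treewidth is 2.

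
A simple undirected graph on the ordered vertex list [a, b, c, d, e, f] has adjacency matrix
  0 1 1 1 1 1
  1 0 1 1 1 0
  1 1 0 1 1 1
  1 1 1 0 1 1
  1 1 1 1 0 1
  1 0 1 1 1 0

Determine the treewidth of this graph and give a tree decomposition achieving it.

Treewidth 4.
Bags: B1 = {a, b, c, d, e}  B2 = {a, c, d, e, f}
Tree: B1–B2

Every bag has size at most 5, so the width is 5 − 1 = 4 and tw(G) ≤ 4. For the lower bound, the 5 vertices {a, c, d, e, f} are pairwise adjacent, and any tree decomposition puts a clique entirely inside one bag — forcing width ≥ 4. Hence tw(G) = 4 exactly.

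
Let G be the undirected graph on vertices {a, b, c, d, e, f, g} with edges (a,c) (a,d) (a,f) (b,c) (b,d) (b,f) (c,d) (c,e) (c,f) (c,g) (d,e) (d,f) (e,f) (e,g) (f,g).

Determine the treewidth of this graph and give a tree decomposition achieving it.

The largest bag has 4 vertices, giving width 3; this decomposition certifies tw(G) ≤ 3. For the lower bound, the 4 vertices {c, d, e, f} are pairwise adjacent, and any tree decomposition puts a clique entirely inside one bag — forcing width ≥ 3. Combining the bounds, tw(G) = 3.

Treewidth 3.
One such decomposition:
Bags: B1 = {c, d, e, f}  B2 = {a, c, d, f}  B3 = {c, e, f, g}  B4 = {b, c, d, f}
Tree: B1–B2, B1–B3, B1–B4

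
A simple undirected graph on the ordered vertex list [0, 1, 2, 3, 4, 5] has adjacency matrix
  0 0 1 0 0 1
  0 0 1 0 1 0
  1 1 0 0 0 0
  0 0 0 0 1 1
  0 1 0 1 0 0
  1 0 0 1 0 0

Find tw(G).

2

A width-2 tree decomposition is:
Bags: B1 = {1, 2, 4}  B2 = {2, 3, 4}  B3 = {2, 3, 5}  B4 = {0, 2, 5}
Tree: B1–B2, B2–B3, B3–B4
Each bag holds 3 vertices, so the decomposition has width 2, which upper-bounds the treewidth. Since 2–1–4–3–5–0–2 is a cycle in G, G is not acyclic. Forests are exactly the graphs of treewidth ≤ 1, so tw(G) ≥ 2. Combining the bounds, tw(G) = 2.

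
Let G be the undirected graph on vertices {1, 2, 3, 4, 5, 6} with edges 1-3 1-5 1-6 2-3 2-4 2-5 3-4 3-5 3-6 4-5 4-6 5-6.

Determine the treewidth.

A width-3 tree decomposition is:
Bags: B1 = {1, 3, 5, 6}  B2 = {3, 4, 5, 6}  B3 = {2, 3, 4, 5}
Tree: B1–B2, B2–B3
The largest bag has 4 vertices, giving width 3; this decomposition certifies tw(G) ≤ 3. On the other hand G contains the 4-clique {1, 3, 5, 6}. A clique must lie in a single bag of any decomposition, so no decomposition can have width below 3. Therefore the treewidth is 3.

3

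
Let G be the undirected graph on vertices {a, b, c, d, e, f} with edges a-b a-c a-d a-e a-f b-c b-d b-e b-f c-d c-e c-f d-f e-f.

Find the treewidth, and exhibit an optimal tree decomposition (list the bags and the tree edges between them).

Treewidth 4.
One such decomposition:
Bags: B1 = {a, b, c, e, f}  B2 = {a, b, c, d, f}
Tree: B1–B2

Every bag has size at most 5, so the width is 5 − 1 = 4 and tw(G) ≤ 4. Conversely, {a, b, c, d, f} is a clique of size 5, and the vertices of any clique must share a bag in every tree decomposition; so some bag has ≥ 5 vertices and tw(G) ≥ 4. Therefore the treewidth is 4.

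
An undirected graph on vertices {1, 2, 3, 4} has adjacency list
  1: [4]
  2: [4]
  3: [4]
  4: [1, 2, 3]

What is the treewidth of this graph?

A width-1 tree decomposition is:
Bags: B1 = {1, 4}  B2 = {3, 4}  B3 = {2, 4}
Tree: B1–B2, B1–B3
Each bag holds 2 vertices, so the decomposition has width 1, which upper-bounds the treewidth. G has an edge, so its treewidth is at least 1. The upper and lower bounds meet at 1, so that is the treewidth.

1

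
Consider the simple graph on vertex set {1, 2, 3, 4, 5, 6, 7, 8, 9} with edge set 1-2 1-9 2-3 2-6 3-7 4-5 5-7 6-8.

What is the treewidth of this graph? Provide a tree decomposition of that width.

Treewidth 1.
One such decomposition:
Bags: B1 = {2, 3}  B2 = {3, 7}  B3 = {1, 2}  B4 = {2, 6}  B5 = {6, 8}  B6 = {5, 7}  B7 = {4, 5}  B8 = {1, 9}
Tree: B1–B2, B1–B3, B1–B4, B4–B5, B2–B6, B6–B7, B3–B8

The largest bag has 2 vertices, giving width 1; this decomposition certifies tw(G) ≤ 1. G has an edge, so its treewidth is at least 1. Hence tw(G) = 1 exactly.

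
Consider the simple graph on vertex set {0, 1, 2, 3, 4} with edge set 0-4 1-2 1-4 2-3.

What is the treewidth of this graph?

1

A width-1 tree decomposition is:
Bags: B1 = {2, 3}  B2 = {1, 2}  B3 = {1, 4}  B4 = {0, 4}
Tree: B1–B2, B2–B3, B3–B4
The largest bag has 2 vertices, giving width 1; this decomposition certifies tw(G) ≤ 1. G has an edge, so its treewidth is at least 1. Combining the bounds, tw(G) = 1.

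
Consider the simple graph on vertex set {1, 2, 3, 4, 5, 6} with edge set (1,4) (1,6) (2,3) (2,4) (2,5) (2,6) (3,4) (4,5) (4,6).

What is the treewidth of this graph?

A width-2 tree decomposition is:
Bags: B1 = {2, 3, 4}  B2 = {2, 4, 6}  B3 = {2, 4, 5}  B4 = {1, 4, 6}
Tree: B1–B2, B1–B3, B2–B4
Every bag has size at most 3, so the width is 3 − 1 = 2 and tw(G) ≤ 2. On the other hand G contains the 3-clique {1, 4, 6}. A clique must lie in a single bag of any decomposition, so no decomposition can have width below 2. The upper and lower bounds meet at 2, so that is the treewidth.

2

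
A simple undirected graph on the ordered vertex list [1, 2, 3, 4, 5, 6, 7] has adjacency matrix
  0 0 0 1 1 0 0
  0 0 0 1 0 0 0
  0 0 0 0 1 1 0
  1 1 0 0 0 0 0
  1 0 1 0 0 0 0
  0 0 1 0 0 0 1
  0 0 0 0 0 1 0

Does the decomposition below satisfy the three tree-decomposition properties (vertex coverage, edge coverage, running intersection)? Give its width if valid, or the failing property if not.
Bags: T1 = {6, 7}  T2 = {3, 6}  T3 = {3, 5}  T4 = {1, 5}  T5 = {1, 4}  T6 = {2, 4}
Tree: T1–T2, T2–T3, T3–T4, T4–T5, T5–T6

Yes; width 1.

Checking the three conditions: (i) the bags cover all of {1, 2, 3, 4, 5, 6, 7}; (ii) for each edge, some bag contains both endpoints; (iii) the bags containing any fixed vertex form a subtree. All hold, so the decomposition is valid with width 2 − 1 = 1.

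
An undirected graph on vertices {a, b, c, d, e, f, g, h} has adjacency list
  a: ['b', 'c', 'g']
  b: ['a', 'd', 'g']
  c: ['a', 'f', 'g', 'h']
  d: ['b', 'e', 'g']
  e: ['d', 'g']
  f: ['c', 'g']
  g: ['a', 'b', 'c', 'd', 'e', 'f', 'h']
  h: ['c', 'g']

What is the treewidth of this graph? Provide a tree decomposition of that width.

Treewidth 2.
Bags: B1 = {a, c, g}  B2 = {a, b, g}  B3 = {b, d, g}  B4 = {d, e, g}  B5 = {c, f, g}  B6 = {c, g, h}
Tree: B1–B2, B2–B3, B3–B4, B1–B5, B1–B6

Each bag holds 3 vertices, so the decomposition has width 2, which upper-bounds the treewidth. For the lower bound, the 3 vertices {d, e, g} are pairwise adjacent, and any tree decomposition puts a clique entirely inside one bag — forcing width ≥ 2. Hence tw(G) = 2 exactly.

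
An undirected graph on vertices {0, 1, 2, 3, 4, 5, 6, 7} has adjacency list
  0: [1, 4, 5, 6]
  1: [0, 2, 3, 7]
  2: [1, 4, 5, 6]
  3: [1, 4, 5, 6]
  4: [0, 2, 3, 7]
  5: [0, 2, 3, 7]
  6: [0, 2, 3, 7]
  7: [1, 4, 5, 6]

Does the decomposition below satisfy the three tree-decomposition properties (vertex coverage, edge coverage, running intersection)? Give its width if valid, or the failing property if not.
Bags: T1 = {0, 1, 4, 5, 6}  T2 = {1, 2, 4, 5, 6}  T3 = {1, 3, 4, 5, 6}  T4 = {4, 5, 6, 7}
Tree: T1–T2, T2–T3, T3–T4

No — edge (1,7) lies in no bag.

A tree decomposition must satisfy three properties: every vertex lies in some bag; for every edge, both endpoints lie together in some bag; and for every vertex, the bags containing it form a connected subtree. Here edge (1,7) lies in no bag, so the decomposition is invalid.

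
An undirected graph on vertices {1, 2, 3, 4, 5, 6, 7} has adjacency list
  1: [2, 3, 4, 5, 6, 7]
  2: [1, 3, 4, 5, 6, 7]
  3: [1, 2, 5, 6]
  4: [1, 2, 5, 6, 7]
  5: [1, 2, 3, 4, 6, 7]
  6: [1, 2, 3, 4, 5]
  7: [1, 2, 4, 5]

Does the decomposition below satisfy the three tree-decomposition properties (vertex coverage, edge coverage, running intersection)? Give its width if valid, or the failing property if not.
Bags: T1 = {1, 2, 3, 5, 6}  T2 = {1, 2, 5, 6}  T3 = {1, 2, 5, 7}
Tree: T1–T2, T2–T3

A tree decomposition must satisfy three properties: every vertex lies in some bag; for every edge, both endpoints lie together in some bag; and for every vertex, the bags containing it form a connected subtree. Here vertex 4 appears in no bag, so the decomposition is invalid.

No — vertex 4 appears in no bag.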